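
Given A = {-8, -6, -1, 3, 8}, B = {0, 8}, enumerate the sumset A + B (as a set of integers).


A + B = {a + b : a ∈ A, b ∈ B}.
Enumerate all |A|·|B| = 5·2 = 10 pairs (a, b) and collect distinct sums.
a = -8: -8+0=-8, -8+8=0
a = -6: -6+0=-6, -6+8=2
a = -1: -1+0=-1, -1+8=7
a = 3: 3+0=3, 3+8=11
a = 8: 8+0=8, 8+8=16
Collecting distinct sums: A + B = {-8, -6, -1, 0, 2, 3, 7, 8, 11, 16}
|A + B| = 10

A + B = {-8, -6, -1, 0, 2, 3, 7, 8, 11, 16}


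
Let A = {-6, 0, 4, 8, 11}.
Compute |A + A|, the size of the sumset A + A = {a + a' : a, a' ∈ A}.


A + A = {a + a' : a, a' ∈ A}; |A| = 5.
General bounds: 2|A| - 1 ≤ |A + A| ≤ |A|(|A|+1)/2, i.e. 9 ≤ |A + A| ≤ 15.
Lower bound 2|A|-1 is attained iff A is an arithmetic progression.
Enumerate sums a + a' for a ≤ a' (symmetric, so this suffices):
a = -6: -6+-6=-12, -6+0=-6, -6+4=-2, -6+8=2, -6+11=5
a = 0: 0+0=0, 0+4=4, 0+8=8, 0+11=11
a = 4: 4+4=8, 4+8=12, 4+11=15
a = 8: 8+8=16, 8+11=19
a = 11: 11+11=22
Distinct sums: {-12, -6, -2, 0, 2, 4, 5, 8, 11, 12, 15, 16, 19, 22}
|A + A| = 14

|A + A| = 14


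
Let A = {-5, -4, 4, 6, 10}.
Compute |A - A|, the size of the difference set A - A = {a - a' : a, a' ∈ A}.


A - A = {a - a' : a, a' ∈ A}; |A| = 5.
Bounds: 2|A|-1 ≤ |A - A| ≤ |A|² - |A| + 1, i.e. 9 ≤ |A - A| ≤ 21.
Note: 0 ∈ A - A always (from a - a). The set is symmetric: if d ∈ A - A then -d ∈ A - A.
Enumerate nonzero differences d = a - a' with a > a' (then include -d):
Positive differences: {1, 2, 4, 6, 8, 9, 10, 11, 14, 15}
Full difference set: {0} ∪ (positive diffs) ∪ (negative diffs).
|A - A| = 1 + 2·10 = 21 (matches direct enumeration: 21).

|A - A| = 21


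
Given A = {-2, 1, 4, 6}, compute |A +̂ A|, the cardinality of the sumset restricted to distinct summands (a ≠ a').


Restricted sumset: A +̂ A = {a + a' : a ∈ A, a' ∈ A, a ≠ a'}.
Equivalently, take A + A and drop any sum 2a that is achievable ONLY as a + a for a ∈ A (i.e. sums representable only with equal summands).
Enumerate pairs (a, a') with a < a' (symmetric, so each unordered pair gives one sum; this covers all a ≠ a'):
  -2 + 1 = -1
  -2 + 4 = 2
  -2 + 6 = 4
  1 + 4 = 5
  1 + 6 = 7
  4 + 6 = 10
Collected distinct sums: {-1, 2, 4, 5, 7, 10}
|A +̂ A| = 6
(Reference bound: |A +̂ A| ≥ 2|A| - 3 for |A| ≥ 2, with |A| = 4 giving ≥ 5.)

|A +̂ A| = 6


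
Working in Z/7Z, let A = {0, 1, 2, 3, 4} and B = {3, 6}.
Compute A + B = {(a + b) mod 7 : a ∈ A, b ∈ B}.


Work in Z/7Z: reduce every sum a + b modulo 7.
Enumerate all 10 pairs:
a = 0: 0+3=3, 0+6=6
a = 1: 1+3=4, 1+6=0
a = 2: 2+3=5, 2+6=1
a = 3: 3+3=6, 3+6=2
a = 4: 4+3=0, 4+6=3
Distinct residues collected: {0, 1, 2, 3, 4, 5, 6}
|A + B| = 7 (out of 7 total residues).

A + B = {0, 1, 2, 3, 4, 5, 6}


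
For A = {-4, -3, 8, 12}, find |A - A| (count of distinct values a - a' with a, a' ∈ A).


A - A = {a - a' : a, a' ∈ A}; |A| = 4.
Bounds: 2|A|-1 ≤ |A - A| ≤ |A|² - |A| + 1, i.e. 7 ≤ |A - A| ≤ 13.
Note: 0 ∈ A - A always (from a - a). The set is symmetric: if d ∈ A - A then -d ∈ A - A.
Enumerate nonzero differences d = a - a' with a > a' (then include -d):
Positive differences: {1, 4, 11, 12, 15, 16}
Full difference set: {0} ∪ (positive diffs) ∪ (negative diffs).
|A - A| = 1 + 2·6 = 13 (matches direct enumeration: 13).

|A - A| = 13


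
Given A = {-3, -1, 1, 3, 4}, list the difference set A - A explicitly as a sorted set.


A - A = {a - a' : a, a' ∈ A}.
Compute a - a' for each ordered pair (a, a'):
a = -3: -3--3=0, -3--1=-2, -3-1=-4, -3-3=-6, -3-4=-7
a = -1: -1--3=2, -1--1=0, -1-1=-2, -1-3=-4, -1-4=-5
a = 1: 1--3=4, 1--1=2, 1-1=0, 1-3=-2, 1-4=-3
a = 3: 3--3=6, 3--1=4, 3-1=2, 3-3=0, 3-4=-1
a = 4: 4--3=7, 4--1=5, 4-1=3, 4-3=1, 4-4=0
Collecting distinct values (and noting 0 appears from a-a):
A - A = {-7, -6, -5, -4, -3, -2, -1, 0, 1, 2, 3, 4, 5, 6, 7}
|A - A| = 15

A - A = {-7, -6, -5, -4, -3, -2, -1, 0, 1, 2, 3, 4, 5, 6, 7}


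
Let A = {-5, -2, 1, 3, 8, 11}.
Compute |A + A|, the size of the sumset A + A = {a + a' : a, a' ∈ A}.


A + A = {a + a' : a, a' ∈ A}; |A| = 6.
General bounds: 2|A| - 1 ≤ |A + A| ≤ |A|(|A|+1)/2, i.e. 11 ≤ |A + A| ≤ 21.
Lower bound 2|A|-1 is attained iff A is an arithmetic progression.
Enumerate sums a + a' for a ≤ a' (symmetric, so this suffices):
a = -5: -5+-5=-10, -5+-2=-7, -5+1=-4, -5+3=-2, -5+8=3, -5+11=6
a = -2: -2+-2=-4, -2+1=-1, -2+3=1, -2+8=6, -2+11=9
a = 1: 1+1=2, 1+3=4, 1+8=9, 1+11=12
a = 3: 3+3=6, 3+8=11, 3+11=14
a = 8: 8+8=16, 8+11=19
a = 11: 11+11=22
Distinct sums: {-10, -7, -4, -2, -1, 1, 2, 3, 4, 6, 9, 11, 12, 14, 16, 19, 22}
|A + A| = 17

|A + A| = 17


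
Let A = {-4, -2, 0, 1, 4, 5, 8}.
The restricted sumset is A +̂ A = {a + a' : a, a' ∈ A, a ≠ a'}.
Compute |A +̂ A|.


Restricted sumset: A +̂ A = {a + a' : a ∈ A, a' ∈ A, a ≠ a'}.
Equivalently, take A + A and drop any sum 2a that is achievable ONLY as a + a for a ∈ A (i.e. sums representable only with equal summands).
Enumerate pairs (a, a') with a < a' (symmetric, so each unordered pair gives one sum; this covers all a ≠ a'):
  -4 + -2 = -6
  -4 + 0 = -4
  -4 + 1 = -3
  -4 + 4 = 0
  -4 + 5 = 1
  -4 + 8 = 4
  -2 + 0 = -2
  -2 + 1 = -1
  -2 + 4 = 2
  -2 + 5 = 3
  -2 + 8 = 6
  0 + 1 = 1
  0 + 4 = 4
  0 + 5 = 5
  0 + 8 = 8
  1 + 4 = 5
  1 + 5 = 6
  1 + 8 = 9
  4 + 5 = 9
  4 + 8 = 12
  5 + 8 = 13
Collected distinct sums: {-6, -4, -3, -2, -1, 0, 1, 2, 3, 4, 5, 6, 8, 9, 12, 13}
|A +̂ A| = 16
(Reference bound: |A +̂ A| ≥ 2|A| - 3 for |A| ≥ 2, with |A| = 7 giving ≥ 11.)

|A +̂ A| = 16


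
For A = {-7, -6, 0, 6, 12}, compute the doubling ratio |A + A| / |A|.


|A| = 5.
Compute A + A by enumerating all 25 pairs.
A + A = {-14, -13, -12, -7, -6, -1, 0, 5, 6, 12, 18, 24}, so |A + A| = 12.
K = |A + A| / |A| = 12/5 (already in lowest terms) ≈ 2.4000.
Reference: AP of size 5 gives K = 9/5 ≈ 1.8000; a fully generic set of size 5 gives K ≈ 3.0000.

|A| = 5, |A + A| = 12, K = 12/5.


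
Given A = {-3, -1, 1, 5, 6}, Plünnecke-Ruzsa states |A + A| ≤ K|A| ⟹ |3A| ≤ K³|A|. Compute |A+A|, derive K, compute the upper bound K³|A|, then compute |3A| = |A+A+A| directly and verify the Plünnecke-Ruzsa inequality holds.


|A| = 5.
Step 1: Compute A + A by enumerating all 25 pairs.
A + A = {-6, -4, -2, 0, 2, 3, 4, 5, 6, 7, 10, 11, 12}, so |A + A| = 13.
Step 2: Doubling constant K = |A + A|/|A| = 13/5 = 13/5 ≈ 2.6000.
Step 3: Plünnecke-Ruzsa gives |3A| ≤ K³·|A| = (2.6000)³ · 5 ≈ 87.8800.
Step 4: Compute 3A = A + A + A directly by enumerating all triples (a,b,c) ∈ A³; |3A| = 23.
Step 5: Check 23 ≤ 87.8800? Yes ✓.

K = 13/5, Plünnecke-Ruzsa bound K³|A| ≈ 87.8800, |3A| = 23, inequality holds.


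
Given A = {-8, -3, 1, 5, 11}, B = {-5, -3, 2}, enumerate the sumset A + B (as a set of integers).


A + B = {a + b : a ∈ A, b ∈ B}.
Enumerate all |A|·|B| = 5·3 = 15 pairs (a, b) and collect distinct sums.
a = -8: -8+-5=-13, -8+-3=-11, -8+2=-6
a = -3: -3+-5=-8, -3+-3=-6, -3+2=-1
a = 1: 1+-5=-4, 1+-3=-2, 1+2=3
a = 5: 5+-5=0, 5+-3=2, 5+2=7
a = 11: 11+-5=6, 11+-3=8, 11+2=13
Collecting distinct sums: A + B = {-13, -11, -8, -6, -4, -2, -1, 0, 2, 3, 6, 7, 8, 13}
|A + B| = 14

A + B = {-13, -11, -8, -6, -4, -2, -1, 0, 2, 3, 6, 7, 8, 13}


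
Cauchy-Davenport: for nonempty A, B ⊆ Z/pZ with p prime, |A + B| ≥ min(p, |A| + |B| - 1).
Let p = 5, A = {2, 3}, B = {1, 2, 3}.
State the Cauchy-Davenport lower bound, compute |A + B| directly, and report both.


Cauchy-Davenport: |A + B| ≥ min(p, |A| + |B| - 1) for A, B nonempty in Z/pZ.
|A| = 2, |B| = 3, p = 5.
CD lower bound = min(5, 2 + 3 - 1) = min(5, 4) = 4.
Compute A + B mod 5 directly:
a = 2: 2+1=3, 2+2=4, 2+3=0
a = 3: 3+1=4, 3+2=0, 3+3=1
A + B = {0, 1, 3, 4}, so |A + B| = 4.
Verify: 4 ≥ 4? Yes ✓.

CD lower bound = 4, actual |A + B| = 4.


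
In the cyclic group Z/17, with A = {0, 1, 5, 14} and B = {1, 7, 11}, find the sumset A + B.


Work in Z/17Z: reduce every sum a + b modulo 17.
Enumerate all 12 pairs:
a = 0: 0+1=1, 0+7=7, 0+11=11
a = 1: 1+1=2, 1+7=8, 1+11=12
a = 5: 5+1=6, 5+7=12, 5+11=16
a = 14: 14+1=15, 14+7=4, 14+11=8
Distinct residues collected: {1, 2, 4, 6, 7, 8, 11, 12, 15, 16}
|A + B| = 10 (out of 17 total residues).

A + B = {1, 2, 4, 6, 7, 8, 11, 12, 15, 16}


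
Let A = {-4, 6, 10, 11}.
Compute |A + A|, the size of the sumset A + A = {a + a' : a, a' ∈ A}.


A + A = {a + a' : a, a' ∈ A}; |A| = 4.
General bounds: 2|A| - 1 ≤ |A + A| ≤ |A|(|A|+1)/2, i.e. 7 ≤ |A + A| ≤ 10.
Lower bound 2|A|-1 is attained iff A is an arithmetic progression.
Enumerate sums a + a' for a ≤ a' (symmetric, so this suffices):
a = -4: -4+-4=-8, -4+6=2, -4+10=6, -4+11=7
a = 6: 6+6=12, 6+10=16, 6+11=17
a = 10: 10+10=20, 10+11=21
a = 11: 11+11=22
Distinct sums: {-8, 2, 6, 7, 12, 16, 17, 20, 21, 22}
|A + A| = 10

|A + A| = 10


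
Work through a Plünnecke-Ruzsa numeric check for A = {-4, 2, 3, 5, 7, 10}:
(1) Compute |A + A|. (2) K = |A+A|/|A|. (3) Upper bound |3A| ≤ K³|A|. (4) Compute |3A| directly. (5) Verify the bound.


|A| = 6.
Step 1: Compute A + A by enumerating all 36 pairs.
A + A = {-8, -2, -1, 1, 3, 4, 5, 6, 7, 8, 9, 10, 12, 13, 14, 15, 17, 20}, so |A + A| = 18.
Step 2: Doubling constant K = |A + A|/|A| = 18/6 = 18/6 ≈ 3.0000.
Step 3: Plünnecke-Ruzsa gives |3A| ≤ K³·|A| = (3.0000)³ · 6 ≈ 162.0000.
Step 4: Compute 3A = A + A + A directly by enumerating all triples (a,b,c) ∈ A³; |3A| = 33.
Step 5: Check 33 ≤ 162.0000? Yes ✓.

K = 18/6, Plünnecke-Ruzsa bound K³|A| ≈ 162.0000, |3A| = 33, inequality holds.


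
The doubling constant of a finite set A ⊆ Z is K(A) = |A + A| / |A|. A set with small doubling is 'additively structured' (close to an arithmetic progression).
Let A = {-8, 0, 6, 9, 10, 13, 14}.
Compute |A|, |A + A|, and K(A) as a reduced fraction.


|A| = 7.
Compute A + A by enumerating all 49 pairs.
A + A = {-16, -8, -2, 0, 1, 2, 5, 6, 9, 10, 12, 13, 14, 15, 16, 18, 19, 20, 22, 23, 24, 26, 27, 28}, so |A + A| = 24.
K = |A + A| / |A| = 24/7 (already in lowest terms) ≈ 3.4286.
Reference: AP of size 7 gives K = 13/7 ≈ 1.8571; a fully generic set of size 7 gives K ≈ 4.0000.

|A| = 7, |A + A| = 24, K = 24/7.


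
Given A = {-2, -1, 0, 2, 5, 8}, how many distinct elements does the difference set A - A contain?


A - A = {a - a' : a, a' ∈ A}; |A| = 6.
Bounds: 2|A|-1 ≤ |A - A| ≤ |A|² - |A| + 1, i.e. 11 ≤ |A - A| ≤ 31.
Note: 0 ∈ A - A always (from a - a). The set is symmetric: if d ∈ A - A then -d ∈ A - A.
Enumerate nonzero differences d = a - a' with a > a' (then include -d):
Positive differences: {1, 2, 3, 4, 5, 6, 7, 8, 9, 10}
Full difference set: {0} ∪ (positive diffs) ∪ (negative diffs).
|A - A| = 1 + 2·10 = 21 (matches direct enumeration: 21).

|A - A| = 21


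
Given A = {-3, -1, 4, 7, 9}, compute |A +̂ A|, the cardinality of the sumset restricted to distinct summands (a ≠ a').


Restricted sumset: A +̂ A = {a + a' : a ∈ A, a' ∈ A, a ≠ a'}.
Equivalently, take A + A and drop any sum 2a that is achievable ONLY as a + a for a ∈ A (i.e. sums representable only with equal summands).
Enumerate pairs (a, a') with a < a' (symmetric, so each unordered pair gives one sum; this covers all a ≠ a'):
  -3 + -1 = -4
  -3 + 4 = 1
  -3 + 7 = 4
  -3 + 9 = 6
  -1 + 4 = 3
  -1 + 7 = 6
  -1 + 9 = 8
  4 + 7 = 11
  4 + 9 = 13
  7 + 9 = 16
Collected distinct sums: {-4, 1, 3, 4, 6, 8, 11, 13, 16}
|A +̂ A| = 9
(Reference bound: |A +̂ A| ≥ 2|A| - 3 for |A| ≥ 2, with |A| = 5 giving ≥ 7.)

|A +̂ A| = 9


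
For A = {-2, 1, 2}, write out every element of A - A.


A - A = {a - a' : a, a' ∈ A}.
Compute a - a' for each ordered pair (a, a'):
a = -2: -2--2=0, -2-1=-3, -2-2=-4
a = 1: 1--2=3, 1-1=0, 1-2=-1
a = 2: 2--2=4, 2-1=1, 2-2=0
Collecting distinct values (and noting 0 appears from a-a):
A - A = {-4, -3, -1, 0, 1, 3, 4}
|A - A| = 7

A - A = {-4, -3, -1, 0, 1, 3, 4}


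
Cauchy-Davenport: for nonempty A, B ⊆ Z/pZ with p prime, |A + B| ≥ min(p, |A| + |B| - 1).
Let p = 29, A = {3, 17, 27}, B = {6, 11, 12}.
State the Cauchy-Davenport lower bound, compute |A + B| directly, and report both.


Cauchy-Davenport: |A + B| ≥ min(p, |A| + |B| - 1) for A, B nonempty in Z/pZ.
|A| = 3, |B| = 3, p = 29.
CD lower bound = min(29, 3 + 3 - 1) = min(29, 5) = 5.
Compute A + B mod 29 directly:
a = 3: 3+6=9, 3+11=14, 3+12=15
a = 17: 17+6=23, 17+11=28, 17+12=0
a = 27: 27+6=4, 27+11=9, 27+12=10
A + B = {0, 4, 9, 10, 14, 15, 23, 28}, so |A + B| = 8.
Verify: 8 ≥ 5? Yes ✓.

CD lower bound = 5, actual |A + B| = 8.


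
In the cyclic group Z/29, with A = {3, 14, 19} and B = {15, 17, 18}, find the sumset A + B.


Work in Z/29Z: reduce every sum a + b modulo 29.
Enumerate all 9 pairs:
a = 3: 3+15=18, 3+17=20, 3+18=21
a = 14: 14+15=0, 14+17=2, 14+18=3
a = 19: 19+15=5, 19+17=7, 19+18=8
Distinct residues collected: {0, 2, 3, 5, 7, 8, 18, 20, 21}
|A + B| = 9 (out of 29 total residues).

A + B = {0, 2, 3, 5, 7, 8, 18, 20, 21}


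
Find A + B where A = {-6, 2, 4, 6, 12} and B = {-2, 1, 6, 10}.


A + B = {a + b : a ∈ A, b ∈ B}.
Enumerate all |A|·|B| = 5·4 = 20 pairs (a, b) and collect distinct sums.
a = -6: -6+-2=-8, -6+1=-5, -6+6=0, -6+10=4
a = 2: 2+-2=0, 2+1=3, 2+6=8, 2+10=12
a = 4: 4+-2=2, 4+1=5, 4+6=10, 4+10=14
a = 6: 6+-2=4, 6+1=7, 6+6=12, 6+10=16
a = 12: 12+-2=10, 12+1=13, 12+6=18, 12+10=22
Collecting distinct sums: A + B = {-8, -5, 0, 2, 3, 4, 5, 7, 8, 10, 12, 13, 14, 16, 18, 22}
|A + B| = 16

A + B = {-8, -5, 0, 2, 3, 4, 5, 7, 8, 10, 12, 13, 14, 16, 18, 22}


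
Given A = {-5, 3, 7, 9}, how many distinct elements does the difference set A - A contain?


A - A = {a - a' : a, a' ∈ A}; |A| = 4.
Bounds: 2|A|-1 ≤ |A - A| ≤ |A|² - |A| + 1, i.e. 7 ≤ |A - A| ≤ 13.
Note: 0 ∈ A - A always (from a - a). The set is symmetric: if d ∈ A - A then -d ∈ A - A.
Enumerate nonzero differences d = a - a' with a > a' (then include -d):
Positive differences: {2, 4, 6, 8, 12, 14}
Full difference set: {0} ∪ (positive diffs) ∪ (negative diffs).
|A - A| = 1 + 2·6 = 13 (matches direct enumeration: 13).

|A - A| = 13


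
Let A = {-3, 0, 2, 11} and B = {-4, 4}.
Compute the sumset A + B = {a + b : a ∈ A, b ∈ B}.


A + B = {a + b : a ∈ A, b ∈ B}.
Enumerate all |A|·|B| = 4·2 = 8 pairs (a, b) and collect distinct sums.
a = -3: -3+-4=-7, -3+4=1
a = 0: 0+-4=-4, 0+4=4
a = 2: 2+-4=-2, 2+4=6
a = 11: 11+-4=7, 11+4=15
Collecting distinct sums: A + B = {-7, -4, -2, 1, 4, 6, 7, 15}
|A + B| = 8

A + B = {-7, -4, -2, 1, 4, 6, 7, 15}


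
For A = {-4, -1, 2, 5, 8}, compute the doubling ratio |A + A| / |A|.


|A| = 5.
Compute A + A by enumerating all 25 pairs.
A + A = {-8, -5, -2, 1, 4, 7, 10, 13, 16}, so |A + A| = 9.
K = |A + A| / |A| = 9/5 (already in lowest terms) ≈ 1.8000.
Reference: AP of size 5 gives K = 9/5 ≈ 1.8000; a fully generic set of size 5 gives K ≈ 3.0000.

|A| = 5, |A + A| = 9, K = 9/5.


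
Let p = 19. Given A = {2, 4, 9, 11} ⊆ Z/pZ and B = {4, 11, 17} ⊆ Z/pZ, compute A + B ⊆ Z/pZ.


Work in Z/19Z: reduce every sum a + b modulo 19.
Enumerate all 12 pairs:
a = 2: 2+4=6, 2+11=13, 2+17=0
a = 4: 4+4=8, 4+11=15, 4+17=2
a = 9: 9+4=13, 9+11=1, 9+17=7
a = 11: 11+4=15, 11+11=3, 11+17=9
Distinct residues collected: {0, 1, 2, 3, 6, 7, 8, 9, 13, 15}
|A + B| = 10 (out of 19 total residues).

A + B = {0, 1, 2, 3, 6, 7, 8, 9, 13, 15}


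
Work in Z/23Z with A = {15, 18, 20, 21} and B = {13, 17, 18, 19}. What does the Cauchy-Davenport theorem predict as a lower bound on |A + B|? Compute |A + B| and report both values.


Cauchy-Davenport: |A + B| ≥ min(p, |A| + |B| - 1) for A, B nonempty in Z/pZ.
|A| = 4, |B| = 4, p = 23.
CD lower bound = min(23, 4 + 4 - 1) = min(23, 7) = 7.
Compute A + B mod 23 directly:
a = 15: 15+13=5, 15+17=9, 15+18=10, 15+19=11
a = 18: 18+13=8, 18+17=12, 18+18=13, 18+19=14
a = 20: 20+13=10, 20+17=14, 20+18=15, 20+19=16
a = 21: 21+13=11, 21+17=15, 21+18=16, 21+19=17
A + B = {5, 8, 9, 10, 11, 12, 13, 14, 15, 16, 17}, so |A + B| = 11.
Verify: 11 ≥ 7? Yes ✓.

CD lower bound = 7, actual |A + B| = 11.


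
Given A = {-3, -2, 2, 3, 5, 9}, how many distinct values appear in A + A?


A + A = {a + a' : a, a' ∈ A}; |A| = 6.
General bounds: 2|A| - 1 ≤ |A + A| ≤ |A|(|A|+1)/2, i.e. 11 ≤ |A + A| ≤ 21.
Lower bound 2|A|-1 is attained iff A is an arithmetic progression.
Enumerate sums a + a' for a ≤ a' (symmetric, so this suffices):
a = -3: -3+-3=-6, -3+-2=-5, -3+2=-1, -3+3=0, -3+5=2, -3+9=6
a = -2: -2+-2=-4, -2+2=0, -2+3=1, -2+5=3, -2+9=7
a = 2: 2+2=4, 2+3=5, 2+5=7, 2+9=11
a = 3: 3+3=6, 3+5=8, 3+9=12
a = 5: 5+5=10, 5+9=14
a = 9: 9+9=18
Distinct sums: {-6, -5, -4, -1, 0, 1, 2, 3, 4, 5, 6, 7, 8, 10, 11, 12, 14, 18}
|A + A| = 18

|A + A| = 18


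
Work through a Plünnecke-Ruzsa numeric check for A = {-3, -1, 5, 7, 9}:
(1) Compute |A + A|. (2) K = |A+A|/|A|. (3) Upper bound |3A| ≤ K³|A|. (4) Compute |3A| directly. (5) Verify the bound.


|A| = 5.
Step 1: Compute A + A by enumerating all 25 pairs.
A + A = {-6, -4, -2, 2, 4, 6, 8, 10, 12, 14, 16, 18}, so |A + A| = 12.
Step 2: Doubling constant K = |A + A|/|A| = 12/5 = 12/5 ≈ 2.4000.
Step 3: Plünnecke-Ruzsa gives |3A| ≤ K³·|A| = (2.4000)³ · 5 ≈ 69.1200.
Step 4: Compute 3A = A + A + A directly by enumerating all triples (a,b,c) ∈ A³; |3A| = 19.
Step 5: Check 19 ≤ 69.1200? Yes ✓.

K = 12/5, Plünnecke-Ruzsa bound K³|A| ≈ 69.1200, |3A| = 19, inequality holds.


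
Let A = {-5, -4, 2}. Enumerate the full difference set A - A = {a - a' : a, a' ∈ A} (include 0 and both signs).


A - A = {a - a' : a, a' ∈ A}.
Compute a - a' for each ordered pair (a, a'):
a = -5: -5--5=0, -5--4=-1, -5-2=-7
a = -4: -4--5=1, -4--4=0, -4-2=-6
a = 2: 2--5=7, 2--4=6, 2-2=0
Collecting distinct values (and noting 0 appears from a-a):
A - A = {-7, -6, -1, 0, 1, 6, 7}
|A - A| = 7

A - A = {-7, -6, -1, 0, 1, 6, 7}


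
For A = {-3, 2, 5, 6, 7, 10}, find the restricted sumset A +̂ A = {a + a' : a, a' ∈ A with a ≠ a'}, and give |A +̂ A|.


Restricted sumset: A +̂ A = {a + a' : a ∈ A, a' ∈ A, a ≠ a'}.
Equivalently, take A + A and drop any sum 2a that is achievable ONLY as a + a for a ∈ A (i.e. sums representable only with equal summands).
Enumerate pairs (a, a') with a < a' (symmetric, so each unordered pair gives one sum; this covers all a ≠ a'):
  -3 + 2 = -1
  -3 + 5 = 2
  -3 + 6 = 3
  -3 + 7 = 4
  -3 + 10 = 7
  2 + 5 = 7
  2 + 6 = 8
  2 + 7 = 9
  2 + 10 = 12
  5 + 6 = 11
  5 + 7 = 12
  5 + 10 = 15
  6 + 7 = 13
  6 + 10 = 16
  7 + 10 = 17
Collected distinct sums: {-1, 2, 3, 4, 7, 8, 9, 11, 12, 13, 15, 16, 17}
|A +̂ A| = 13
(Reference bound: |A +̂ A| ≥ 2|A| - 3 for |A| ≥ 2, with |A| = 6 giving ≥ 9.)

|A +̂ A| = 13


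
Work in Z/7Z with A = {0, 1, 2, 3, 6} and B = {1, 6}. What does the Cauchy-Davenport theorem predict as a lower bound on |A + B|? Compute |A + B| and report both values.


Cauchy-Davenport: |A + B| ≥ min(p, |A| + |B| - 1) for A, B nonempty in Z/pZ.
|A| = 5, |B| = 2, p = 7.
CD lower bound = min(7, 5 + 2 - 1) = min(7, 6) = 6.
Compute A + B mod 7 directly:
a = 0: 0+1=1, 0+6=6
a = 1: 1+1=2, 1+6=0
a = 2: 2+1=3, 2+6=1
a = 3: 3+1=4, 3+6=2
a = 6: 6+1=0, 6+6=5
A + B = {0, 1, 2, 3, 4, 5, 6}, so |A + B| = 7.
Verify: 7 ≥ 6? Yes ✓.

CD lower bound = 6, actual |A + B| = 7.


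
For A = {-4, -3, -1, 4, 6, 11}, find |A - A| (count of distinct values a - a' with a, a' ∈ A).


A - A = {a - a' : a, a' ∈ A}; |A| = 6.
Bounds: 2|A|-1 ≤ |A - A| ≤ |A|² - |A| + 1, i.e. 11 ≤ |A - A| ≤ 31.
Note: 0 ∈ A - A always (from a - a). The set is symmetric: if d ∈ A - A then -d ∈ A - A.
Enumerate nonzero differences d = a - a' with a > a' (then include -d):
Positive differences: {1, 2, 3, 5, 7, 8, 9, 10, 12, 14, 15}
Full difference set: {0} ∪ (positive diffs) ∪ (negative diffs).
|A - A| = 1 + 2·11 = 23 (matches direct enumeration: 23).

|A - A| = 23


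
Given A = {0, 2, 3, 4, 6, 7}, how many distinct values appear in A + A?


A + A = {a + a' : a, a' ∈ A}; |A| = 6.
General bounds: 2|A| - 1 ≤ |A + A| ≤ |A|(|A|+1)/2, i.e. 11 ≤ |A + A| ≤ 21.
Lower bound 2|A|-1 is attained iff A is an arithmetic progression.
Enumerate sums a + a' for a ≤ a' (symmetric, so this suffices):
a = 0: 0+0=0, 0+2=2, 0+3=3, 0+4=4, 0+6=6, 0+7=7
a = 2: 2+2=4, 2+3=5, 2+4=6, 2+6=8, 2+7=9
a = 3: 3+3=6, 3+4=7, 3+6=9, 3+7=10
a = 4: 4+4=8, 4+6=10, 4+7=11
a = 6: 6+6=12, 6+7=13
a = 7: 7+7=14
Distinct sums: {0, 2, 3, 4, 5, 6, 7, 8, 9, 10, 11, 12, 13, 14}
|A + A| = 14

|A + A| = 14


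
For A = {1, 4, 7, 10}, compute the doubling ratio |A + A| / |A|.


|A| = 4.
Compute A + A by enumerating all 16 pairs.
A + A = {2, 5, 8, 11, 14, 17, 20}, so |A + A| = 7.
K = |A + A| / |A| = 7/4 (already in lowest terms) ≈ 1.7500.
Reference: AP of size 4 gives K = 7/4 ≈ 1.7500; a fully generic set of size 4 gives K ≈ 2.5000.

|A| = 4, |A + A| = 7, K = 7/4.


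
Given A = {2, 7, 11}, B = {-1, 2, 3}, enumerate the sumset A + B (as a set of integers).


A + B = {a + b : a ∈ A, b ∈ B}.
Enumerate all |A|·|B| = 3·3 = 9 pairs (a, b) and collect distinct sums.
a = 2: 2+-1=1, 2+2=4, 2+3=5
a = 7: 7+-1=6, 7+2=9, 7+3=10
a = 11: 11+-1=10, 11+2=13, 11+3=14
Collecting distinct sums: A + B = {1, 4, 5, 6, 9, 10, 13, 14}
|A + B| = 8

A + B = {1, 4, 5, 6, 9, 10, 13, 14}


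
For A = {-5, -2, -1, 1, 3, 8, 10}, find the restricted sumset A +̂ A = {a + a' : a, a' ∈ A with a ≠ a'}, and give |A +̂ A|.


Restricted sumset: A +̂ A = {a + a' : a ∈ A, a' ∈ A, a ≠ a'}.
Equivalently, take A + A and drop any sum 2a that is achievable ONLY as a + a for a ∈ A (i.e. sums representable only with equal summands).
Enumerate pairs (a, a') with a < a' (symmetric, so each unordered pair gives one sum; this covers all a ≠ a'):
  -5 + -2 = -7
  -5 + -1 = -6
  -5 + 1 = -4
  -5 + 3 = -2
  -5 + 8 = 3
  -5 + 10 = 5
  -2 + -1 = -3
  -2 + 1 = -1
  -2 + 3 = 1
  -2 + 8 = 6
  -2 + 10 = 8
  -1 + 1 = 0
  -1 + 3 = 2
  -1 + 8 = 7
  -1 + 10 = 9
  1 + 3 = 4
  1 + 8 = 9
  1 + 10 = 11
  3 + 8 = 11
  3 + 10 = 13
  8 + 10 = 18
Collected distinct sums: {-7, -6, -4, -3, -2, -1, 0, 1, 2, 3, 4, 5, 6, 7, 8, 9, 11, 13, 18}
|A +̂ A| = 19
(Reference bound: |A +̂ A| ≥ 2|A| - 3 for |A| ≥ 2, with |A| = 7 giving ≥ 11.)

|A +̂ A| = 19


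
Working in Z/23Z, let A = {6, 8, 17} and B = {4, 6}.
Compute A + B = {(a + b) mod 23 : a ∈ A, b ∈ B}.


Work in Z/23Z: reduce every sum a + b modulo 23.
Enumerate all 6 pairs:
a = 6: 6+4=10, 6+6=12
a = 8: 8+4=12, 8+6=14
a = 17: 17+4=21, 17+6=0
Distinct residues collected: {0, 10, 12, 14, 21}
|A + B| = 5 (out of 23 total residues).

A + B = {0, 10, 12, 14, 21}


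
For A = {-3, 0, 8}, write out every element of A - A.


A - A = {a - a' : a, a' ∈ A}.
Compute a - a' for each ordered pair (a, a'):
a = -3: -3--3=0, -3-0=-3, -3-8=-11
a = 0: 0--3=3, 0-0=0, 0-8=-8
a = 8: 8--3=11, 8-0=8, 8-8=0
Collecting distinct values (and noting 0 appears from a-a):
A - A = {-11, -8, -3, 0, 3, 8, 11}
|A - A| = 7

A - A = {-11, -8, -3, 0, 3, 8, 11}


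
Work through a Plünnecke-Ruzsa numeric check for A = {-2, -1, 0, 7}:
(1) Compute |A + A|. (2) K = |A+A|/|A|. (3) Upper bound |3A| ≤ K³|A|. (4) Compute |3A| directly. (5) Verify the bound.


|A| = 4.
Step 1: Compute A + A by enumerating all 16 pairs.
A + A = {-4, -3, -2, -1, 0, 5, 6, 7, 14}, so |A + A| = 9.
Step 2: Doubling constant K = |A + A|/|A| = 9/4 = 9/4 ≈ 2.2500.
Step 3: Plünnecke-Ruzsa gives |3A| ≤ K³·|A| = (2.2500)³ · 4 ≈ 45.5625.
Step 4: Compute 3A = A + A + A directly by enumerating all triples (a,b,c) ∈ A³; |3A| = 16.
Step 5: Check 16 ≤ 45.5625? Yes ✓.

K = 9/4, Plünnecke-Ruzsa bound K³|A| ≈ 45.5625, |3A| = 16, inequality holds.


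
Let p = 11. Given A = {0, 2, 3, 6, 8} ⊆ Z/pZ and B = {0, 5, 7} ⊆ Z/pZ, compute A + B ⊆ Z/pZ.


Work in Z/11Z: reduce every sum a + b modulo 11.
Enumerate all 15 pairs:
a = 0: 0+0=0, 0+5=5, 0+7=7
a = 2: 2+0=2, 2+5=7, 2+7=9
a = 3: 3+0=3, 3+5=8, 3+7=10
a = 6: 6+0=6, 6+5=0, 6+7=2
a = 8: 8+0=8, 8+5=2, 8+7=4
Distinct residues collected: {0, 2, 3, 4, 5, 6, 7, 8, 9, 10}
|A + B| = 10 (out of 11 total residues).

A + B = {0, 2, 3, 4, 5, 6, 7, 8, 9, 10}


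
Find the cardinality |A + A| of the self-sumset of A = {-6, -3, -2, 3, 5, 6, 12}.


A + A = {a + a' : a, a' ∈ A}; |A| = 7.
General bounds: 2|A| - 1 ≤ |A + A| ≤ |A|(|A|+1)/2, i.e. 13 ≤ |A + A| ≤ 28.
Lower bound 2|A|-1 is attained iff A is an arithmetic progression.
Enumerate sums a + a' for a ≤ a' (symmetric, so this suffices):
a = -6: -6+-6=-12, -6+-3=-9, -6+-2=-8, -6+3=-3, -6+5=-1, -6+6=0, -6+12=6
a = -3: -3+-3=-6, -3+-2=-5, -3+3=0, -3+5=2, -3+6=3, -3+12=9
a = -2: -2+-2=-4, -2+3=1, -2+5=3, -2+6=4, -2+12=10
a = 3: 3+3=6, 3+5=8, 3+6=9, 3+12=15
a = 5: 5+5=10, 5+6=11, 5+12=17
a = 6: 6+6=12, 6+12=18
a = 12: 12+12=24
Distinct sums: {-12, -9, -8, -6, -5, -4, -3, -1, 0, 1, 2, 3, 4, 6, 8, 9, 10, 11, 12, 15, 17, 18, 24}
|A + A| = 23

|A + A| = 23


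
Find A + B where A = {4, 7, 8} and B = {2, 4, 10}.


A + B = {a + b : a ∈ A, b ∈ B}.
Enumerate all |A|·|B| = 3·3 = 9 pairs (a, b) and collect distinct sums.
a = 4: 4+2=6, 4+4=8, 4+10=14
a = 7: 7+2=9, 7+4=11, 7+10=17
a = 8: 8+2=10, 8+4=12, 8+10=18
Collecting distinct sums: A + B = {6, 8, 9, 10, 11, 12, 14, 17, 18}
|A + B| = 9

A + B = {6, 8, 9, 10, 11, 12, 14, 17, 18}


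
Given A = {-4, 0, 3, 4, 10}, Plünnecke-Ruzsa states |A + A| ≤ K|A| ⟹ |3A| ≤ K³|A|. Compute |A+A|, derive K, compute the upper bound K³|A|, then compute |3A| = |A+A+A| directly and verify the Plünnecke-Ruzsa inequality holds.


|A| = 5.
Step 1: Compute A + A by enumerating all 25 pairs.
A + A = {-8, -4, -1, 0, 3, 4, 6, 7, 8, 10, 13, 14, 20}, so |A + A| = 13.
Step 2: Doubling constant K = |A + A|/|A| = 13/5 = 13/5 ≈ 2.6000.
Step 3: Plünnecke-Ruzsa gives |3A| ≤ K³·|A| = (2.6000)³ · 5 ≈ 87.8800.
Step 4: Compute 3A = A + A + A directly by enumerating all triples (a,b,c) ∈ A³; |3A| = 25.
Step 5: Check 25 ≤ 87.8800? Yes ✓.

K = 13/5, Plünnecke-Ruzsa bound K³|A| ≈ 87.8800, |3A| = 25, inequality holds.


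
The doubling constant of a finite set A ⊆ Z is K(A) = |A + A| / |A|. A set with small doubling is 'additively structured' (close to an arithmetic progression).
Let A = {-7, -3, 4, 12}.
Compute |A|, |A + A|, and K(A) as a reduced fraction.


|A| = 4.
Compute A + A by enumerating all 16 pairs.
A + A = {-14, -10, -6, -3, 1, 5, 8, 9, 16, 24}, so |A + A| = 10.
K = |A + A| / |A| = 10/4 = 5/2 ≈ 2.5000.
Reference: AP of size 4 gives K = 7/4 ≈ 1.7500; a fully generic set of size 4 gives K ≈ 2.5000.

|A| = 4, |A + A| = 10, K = 10/4 = 5/2.


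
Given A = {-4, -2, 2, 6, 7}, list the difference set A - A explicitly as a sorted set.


A - A = {a - a' : a, a' ∈ A}.
Compute a - a' for each ordered pair (a, a'):
a = -4: -4--4=0, -4--2=-2, -4-2=-6, -4-6=-10, -4-7=-11
a = -2: -2--4=2, -2--2=0, -2-2=-4, -2-6=-8, -2-7=-9
a = 2: 2--4=6, 2--2=4, 2-2=0, 2-6=-4, 2-7=-5
a = 6: 6--4=10, 6--2=8, 6-2=4, 6-6=0, 6-7=-1
a = 7: 7--4=11, 7--2=9, 7-2=5, 7-6=1, 7-7=0
Collecting distinct values (and noting 0 appears from a-a):
A - A = {-11, -10, -9, -8, -6, -5, -4, -2, -1, 0, 1, 2, 4, 5, 6, 8, 9, 10, 11}
|A - A| = 19

A - A = {-11, -10, -9, -8, -6, -5, -4, -2, -1, 0, 1, 2, 4, 5, 6, 8, 9, 10, 11}


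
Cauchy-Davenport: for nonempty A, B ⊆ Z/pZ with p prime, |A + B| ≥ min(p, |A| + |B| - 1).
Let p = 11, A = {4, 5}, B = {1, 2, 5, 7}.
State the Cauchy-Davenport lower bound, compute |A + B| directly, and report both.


Cauchy-Davenport: |A + B| ≥ min(p, |A| + |B| - 1) for A, B nonempty in Z/pZ.
|A| = 2, |B| = 4, p = 11.
CD lower bound = min(11, 2 + 4 - 1) = min(11, 5) = 5.
Compute A + B mod 11 directly:
a = 4: 4+1=5, 4+2=6, 4+5=9, 4+7=0
a = 5: 5+1=6, 5+2=7, 5+5=10, 5+7=1
A + B = {0, 1, 5, 6, 7, 9, 10}, so |A + B| = 7.
Verify: 7 ≥ 5? Yes ✓.

CD lower bound = 5, actual |A + B| = 7.


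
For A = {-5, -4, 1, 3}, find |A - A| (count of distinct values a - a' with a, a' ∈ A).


A - A = {a - a' : a, a' ∈ A}; |A| = 4.
Bounds: 2|A|-1 ≤ |A - A| ≤ |A|² - |A| + 1, i.e. 7 ≤ |A - A| ≤ 13.
Note: 0 ∈ A - A always (from a - a). The set is symmetric: if d ∈ A - A then -d ∈ A - A.
Enumerate nonzero differences d = a - a' with a > a' (then include -d):
Positive differences: {1, 2, 5, 6, 7, 8}
Full difference set: {0} ∪ (positive diffs) ∪ (negative diffs).
|A - A| = 1 + 2·6 = 13 (matches direct enumeration: 13).

|A - A| = 13


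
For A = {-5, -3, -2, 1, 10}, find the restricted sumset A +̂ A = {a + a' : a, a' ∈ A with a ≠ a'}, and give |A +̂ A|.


Restricted sumset: A +̂ A = {a + a' : a ∈ A, a' ∈ A, a ≠ a'}.
Equivalently, take A + A and drop any sum 2a that is achievable ONLY as a + a for a ∈ A (i.e. sums representable only with equal summands).
Enumerate pairs (a, a') with a < a' (symmetric, so each unordered pair gives one sum; this covers all a ≠ a'):
  -5 + -3 = -8
  -5 + -2 = -7
  -5 + 1 = -4
  -5 + 10 = 5
  -3 + -2 = -5
  -3 + 1 = -2
  -3 + 10 = 7
  -2 + 1 = -1
  -2 + 10 = 8
  1 + 10 = 11
Collected distinct sums: {-8, -7, -5, -4, -2, -1, 5, 7, 8, 11}
|A +̂ A| = 10
(Reference bound: |A +̂ A| ≥ 2|A| - 3 for |A| ≥ 2, with |A| = 5 giving ≥ 7.)

|A +̂ A| = 10


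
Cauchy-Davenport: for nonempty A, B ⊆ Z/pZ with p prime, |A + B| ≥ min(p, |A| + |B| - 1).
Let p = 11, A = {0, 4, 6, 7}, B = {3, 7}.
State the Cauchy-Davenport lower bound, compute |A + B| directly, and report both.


Cauchy-Davenport: |A + B| ≥ min(p, |A| + |B| - 1) for A, B nonempty in Z/pZ.
|A| = 4, |B| = 2, p = 11.
CD lower bound = min(11, 4 + 2 - 1) = min(11, 5) = 5.
Compute A + B mod 11 directly:
a = 0: 0+3=3, 0+7=7
a = 4: 4+3=7, 4+7=0
a = 6: 6+3=9, 6+7=2
a = 7: 7+3=10, 7+7=3
A + B = {0, 2, 3, 7, 9, 10}, so |A + B| = 6.
Verify: 6 ≥ 5? Yes ✓.

CD lower bound = 5, actual |A + B| = 6.


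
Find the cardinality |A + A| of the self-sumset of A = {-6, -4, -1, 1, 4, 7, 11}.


A + A = {a + a' : a, a' ∈ A}; |A| = 7.
General bounds: 2|A| - 1 ≤ |A + A| ≤ |A|(|A|+1)/2, i.e. 13 ≤ |A + A| ≤ 28.
Lower bound 2|A|-1 is attained iff A is an arithmetic progression.
Enumerate sums a + a' for a ≤ a' (symmetric, so this suffices):
a = -6: -6+-6=-12, -6+-4=-10, -6+-1=-7, -6+1=-5, -6+4=-2, -6+7=1, -6+11=5
a = -4: -4+-4=-8, -4+-1=-5, -4+1=-3, -4+4=0, -4+7=3, -4+11=7
a = -1: -1+-1=-2, -1+1=0, -1+4=3, -1+7=6, -1+11=10
a = 1: 1+1=2, 1+4=5, 1+7=8, 1+11=12
a = 4: 4+4=8, 4+7=11, 4+11=15
a = 7: 7+7=14, 7+11=18
a = 11: 11+11=22
Distinct sums: {-12, -10, -8, -7, -5, -3, -2, 0, 1, 2, 3, 5, 6, 7, 8, 10, 11, 12, 14, 15, 18, 22}
|A + A| = 22

|A + A| = 22


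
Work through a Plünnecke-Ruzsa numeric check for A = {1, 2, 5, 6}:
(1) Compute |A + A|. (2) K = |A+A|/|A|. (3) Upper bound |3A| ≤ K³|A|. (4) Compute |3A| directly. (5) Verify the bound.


|A| = 4.
Step 1: Compute A + A by enumerating all 16 pairs.
A + A = {2, 3, 4, 6, 7, 8, 10, 11, 12}, so |A + A| = 9.
Step 2: Doubling constant K = |A + A|/|A| = 9/4 = 9/4 ≈ 2.2500.
Step 3: Plünnecke-Ruzsa gives |3A| ≤ K³·|A| = (2.2500)³ · 4 ≈ 45.5625.
Step 4: Compute 3A = A + A + A directly by enumerating all triples (a,b,c) ∈ A³; |3A| = 16.
Step 5: Check 16 ≤ 45.5625? Yes ✓.

K = 9/4, Plünnecke-Ruzsa bound K³|A| ≈ 45.5625, |3A| = 16, inequality holds.


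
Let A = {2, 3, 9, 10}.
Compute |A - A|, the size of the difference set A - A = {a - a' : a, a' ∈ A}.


A - A = {a - a' : a, a' ∈ A}; |A| = 4.
Bounds: 2|A|-1 ≤ |A - A| ≤ |A|² - |A| + 1, i.e. 7 ≤ |A - A| ≤ 13.
Note: 0 ∈ A - A always (from a - a). The set is symmetric: if d ∈ A - A then -d ∈ A - A.
Enumerate nonzero differences d = a - a' with a > a' (then include -d):
Positive differences: {1, 6, 7, 8}
Full difference set: {0} ∪ (positive diffs) ∪ (negative diffs).
|A - A| = 1 + 2·4 = 9 (matches direct enumeration: 9).

|A - A| = 9


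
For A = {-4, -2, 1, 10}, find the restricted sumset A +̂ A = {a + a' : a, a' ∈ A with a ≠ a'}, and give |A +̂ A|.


Restricted sumset: A +̂ A = {a + a' : a ∈ A, a' ∈ A, a ≠ a'}.
Equivalently, take A + A and drop any sum 2a that is achievable ONLY as a + a for a ∈ A (i.e. sums representable only with equal summands).
Enumerate pairs (a, a') with a < a' (symmetric, so each unordered pair gives one sum; this covers all a ≠ a'):
  -4 + -2 = -6
  -4 + 1 = -3
  -4 + 10 = 6
  -2 + 1 = -1
  -2 + 10 = 8
  1 + 10 = 11
Collected distinct sums: {-6, -3, -1, 6, 8, 11}
|A +̂ A| = 6
(Reference bound: |A +̂ A| ≥ 2|A| - 3 for |A| ≥ 2, with |A| = 4 giving ≥ 5.)

|A +̂ A| = 6


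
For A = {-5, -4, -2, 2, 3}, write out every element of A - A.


A - A = {a - a' : a, a' ∈ A}.
Compute a - a' for each ordered pair (a, a'):
a = -5: -5--5=0, -5--4=-1, -5--2=-3, -5-2=-7, -5-3=-8
a = -4: -4--5=1, -4--4=0, -4--2=-2, -4-2=-6, -4-3=-7
a = -2: -2--5=3, -2--4=2, -2--2=0, -2-2=-4, -2-3=-5
a = 2: 2--5=7, 2--4=6, 2--2=4, 2-2=0, 2-3=-1
a = 3: 3--5=8, 3--4=7, 3--2=5, 3-2=1, 3-3=0
Collecting distinct values (and noting 0 appears from a-a):
A - A = {-8, -7, -6, -5, -4, -3, -2, -1, 0, 1, 2, 3, 4, 5, 6, 7, 8}
|A - A| = 17

A - A = {-8, -7, -6, -5, -4, -3, -2, -1, 0, 1, 2, 3, 4, 5, 6, 7, 8}


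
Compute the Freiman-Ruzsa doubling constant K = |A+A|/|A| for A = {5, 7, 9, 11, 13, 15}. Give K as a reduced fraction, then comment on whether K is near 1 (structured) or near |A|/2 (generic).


|A| = 6.
Compute A + A by enumerating all 36 pairs.
A + A = {10, 12, 14, 16, 18, 20, 22, 24, 26, 28, 30}, so |A + A| = 11.
K = |A + A| / |A| = 11/6 (already in lowest terms) ≈ 1.8333.
Reference: AP of size 6 gives K = 11/6 ≈ 1.8333; a fully generic set of size 6 gives K ≈ 3.5000.

|A| = 6, |A + A| = 11, K = 11/6.


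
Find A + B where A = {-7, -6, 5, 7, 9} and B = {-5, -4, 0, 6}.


A + B = {a + b : a ∈ A, b ∈ B}.
Enumerate all |A|·|B| = 5·4 = 20 pairs (a, b) and collect distinct sums.
a = -7: -7+-5=-12, -7+-4=-11, -7+0=-7, -7+6=-1
a = -6: -6+-5=-11, -6+-4=-10, -6+0=-6, -6+6=0
a = 5: 5+-5=0, 5+-4=1, 5+0=5, 5+6=11
a = 7: 7+-5=2, 7+-4=3, 7+0=7, 7+6=13
a = 9: 9+-5=4, 9+-4=5, 9+0=9, 9+6=15
Collecting distinct sums: A + B = {-12, -11, -10, -7, -6, -1, 0, 1, 2, 3, 4, 5, 7, 9, 11, 13, 15}
|A + B| = 17

A + B = {-12, -11, -10, -7, -6, -1, 0, 1, 2, 3, 4, 5, 7, 9, 11, 13, 15}


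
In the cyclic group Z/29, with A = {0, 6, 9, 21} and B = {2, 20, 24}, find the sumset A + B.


Work in Z/29Z: reduce every sum a + b modulo 29.
Enumerate all 12 pairs:
a = 0: 0+2=2, 0+20=20, 0+24=24
a = 6: 6+2=8, 6+20=26, 6+24=1
a = 9: 9+2=11, 9+20=0, 9+24=4
a = 21: 21+2=23, 21+20=12, 21+24=16
Distinct residues collected: {0, 1, 2, 4, 8, 11, 12, 16, 20, 23, 24, 26}
|A + B| = 12 (out of 29 total residues).

A + B = {0, 1, 2, 4, 8, 11, 12, 16, 20, 23, 24, 26}


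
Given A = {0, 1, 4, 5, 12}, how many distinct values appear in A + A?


A + A = {a + a' : a, a' ∈ A}; |A| = 5.
General bounds: 2|A| - 1 ≤ |A + A| ≤ |A|(|A|+1)/2, i.e. 9 ≤ |A + A| ≤ 15.
Lower bound 2|A|-1 is attained iff A is an arithmetic progression.
Enumerate sums a + a' for a ≤ a' (symmetric, so this suffices):
a = 0: 0+0=0, 0+1=1, 0+4=4, 0+5=5, 0+12=12
a = 1: 1+1=2, 1+4=5, 1+5=6, 1+12=13
a = 4: 4+4=8, 4+5=9, 4+12=16
a = 5: 5+5=10, 5+12=17
a = 12: 12+12=24
Distinct sums: {0, 1, 2, 4, 5, 6, 8, 9, 10, 12, 13, 16, 17, 24}
|A + A| = 14

|A + A| = 14


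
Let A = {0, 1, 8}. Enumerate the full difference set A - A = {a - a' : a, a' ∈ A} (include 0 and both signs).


A - A = {a - a' : a, a' ∈ A}.
Compute a - a' for each ordered pair (a, a'):
a = 0: 0-0=0, 0-1=-1, 0-8=-8
a = 1: 1-0=1, 1-1=0, 1-8=-7
a = 8: 8-0=8, 8-1=7, 8-8=0
Collecting distinct values (and noting 0 appears from a-a):
A - A = {-8, -7, -1, 0, 1, 7, 8}
|A - A| = 7

A - A = {-8, -7, -1, 0, 1, 7, 8}


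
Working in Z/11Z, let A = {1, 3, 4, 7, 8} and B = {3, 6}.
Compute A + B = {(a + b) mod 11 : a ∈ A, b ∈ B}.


Work in Z/11Z: reduce every sum a + b modulo 11.
Enumerate all 10 pairs:
a = 1: 1+3=4, 1+6=7
a = 3: 3+3=6, 3+6=9
a = 4: 4+3=7, 4+6=10
a = 7: 7+3=10, 7+6=2
a = 8: 8+3=0, 8+6=3
Distinct residues collected: {0, 2, 3, 4, 6, 7, 9, 10}
|A + B| = 8 (out of 11 total residues).

A + B = {0, 2, 3, 4, 6, 7, 9, 10}


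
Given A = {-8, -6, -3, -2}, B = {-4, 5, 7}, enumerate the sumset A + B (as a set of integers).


A + B = {a + b : a ∈ A, b ∈ B}.
Enumerate all |A|·|B| = 4·3 = 12 pairs (a, b) and collect distinct sums.
a = -8: -8+-4=-12, -8+5=-3, -8+7=-1
a = -6: -6+-4=-10, -6+5=-1, -6+7=1
a = -3: -3+-4=-7, -3+5=2, -3+7=4
a = -2: -2+-4=-6, -2+5=3, -2+7=5
Collecting distinct sums: A + B = {-12, -10, -7, -6, -3, -1, 1, 2, 3, 4, 5}
|A + B| = 11

A + B = {-12, -10, -7, -6, -3, -1, 1, 2, 3, 4, 5}


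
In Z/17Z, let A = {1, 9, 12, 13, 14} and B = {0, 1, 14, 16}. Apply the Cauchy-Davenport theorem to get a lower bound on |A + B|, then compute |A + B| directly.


Cauchy-Davenport: |A + B| ≥ min(p, |A| + |B| - 1) for A, B nonempty in Z/pZ.
|A| = 5, |B| = 4, p = 17.
CD lower bound = min(17, 5 + 4 - 1) = min(17, 8) = 8.
Compute A + B mod 17 directly:
a = 1: 1+0=1, 1+1=2, 1+14=15, 1+16=0
a = 9: 9+0=9, 9+1=10, 9+14=6, 9+16=8
a = 12: 12+0=12, 12+1=13, 12+14=9, 12+16=11
a = 13: 13+0=13, 13+1=14, 13+14=10, 13+16=12
a = 14: 14+0=14, 14+1=15, 14+14=11, 14+16=13
A + B = {0, 1, 2, 6, 8, 9, 10, 11, 12, 13, 14, 15}, so |A + B| = 12.
Verify: 12 ≥ 8? Yes ✓.

CD lower bound = 8, actual |A + B| = 12.


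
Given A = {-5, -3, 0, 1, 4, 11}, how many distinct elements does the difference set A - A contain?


A - A = {a - a' : a, a' ∈ A}; |A| = 6.
Bounds: 2|A|-1 ≤ |A - A| ≤ |A|² - |A| + 1, i.e. 11 ≤ |A - A| ≤ 31.
Note: 0 ∈ A - A always (from a - a). The set is symmetric: if d ∈ A - A then -d ∈ A - A.
Enumerate nonzero differences d = a - a' with a > a' (then include -d):
Positive differences: {1, 2, 3, 4, 5, 6, 7, 9, 10, 11, 14, 16}
Full difference set: {0} ∪ (positive diffs) ∪ (negative diffs).
|A - A| = 1 + 2·12 = 25 (matches direct enumeration: 25).

|A - A| = 25


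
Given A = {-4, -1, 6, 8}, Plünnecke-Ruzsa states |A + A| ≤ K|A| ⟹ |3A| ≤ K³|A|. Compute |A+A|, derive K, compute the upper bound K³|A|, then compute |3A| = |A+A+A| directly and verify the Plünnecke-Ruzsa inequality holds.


|A| = 4.
Step 1: Compute A + A by enumerating all 16 pairs.
A + A = {-8, -5, -2, 2, 4, 5, 7, 12, 14, 16}, so |A + A| = 10.
Step 2: Doubling constant K = |A + A|/|A| = 10/4 = 10/4 ≈ 2.5000.
Step 3: Plünnecke-Ruzsa gives |3A| ≤ K³·|A| = (2.5000)³ · 4 ≈ 62.5000.
Step 4: Compute 3A = A + A + A directly by enumerating all triples (a,b,c) ∈ A³; |3A| = 20.
Step 5: Check 20 ≤ 62.5000? Yes ✓.

K = 10/4, Plünnecke-Ruzsa bound K³|A| ≈ 62.5000, |3A| = 20, inequality holds.


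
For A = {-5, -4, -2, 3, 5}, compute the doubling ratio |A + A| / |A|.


|A| = 5.
Compute A + A by enumerating all 25 pairs.
A + A = {-10, -9, -8, -7, -6, -4, -2, -1, 0, 1, 3, 6, 8, 10}, so |A + A| = 14.
K = |A + A| / |A| = 14/5 (already in lowest terms) ≈ 2.8000.
Reference: AP of size 5 gives K = 9/5 ≈ 1.8000; a fully generic set of size 5 gives K ≈ 3.0000.

|A| = 5, |A + A| = 14, K = 14/5.


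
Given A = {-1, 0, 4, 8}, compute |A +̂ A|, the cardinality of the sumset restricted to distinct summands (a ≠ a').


Restricted sumset: A +̂ A = {a + a' : a ∈ A, a' ∈ A, a ≠ a'}.
Equivalently, take A + A and drop any sum 2a that is achievable ONLY as a + a for a ∈ A (i.e. sums representable only with equal summands).
Enumerate pairs (a, a') with a < a' (symmetric, so each unordered pair gives one sum; this covers all a ≠ a'):
  -1 + 0 = -1
  -1 + 4 = 3
  -1 + 8 = 7
  0 + 4 = 4
  0 + 8 = 8
  4 + 8 = 12
Collected distinct sums: {-1, 3, 4, 7, 8, 12}
|A +̂ A| = 6
(Reference bound: |A +̂ A| ≥ 2|A| - 3 for |A| ≥ 2, with |A| = 4 giving ≥ 5.)

|A +̂ A| = 6


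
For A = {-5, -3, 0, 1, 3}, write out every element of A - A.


A - A = {a - a' : a, a' ∈ A}.
Compute a - a' for each ordered pair (a, a'):
a = -5: -5--5=0, -5--3=-2, -5-0=-5, -5-1=-6, -5-3=-8
a = -3: -3--5=2, -3--3=0, -3-0=-3, -3-1=-4, -3-3=-6
a = 0: 0--5=5, 0--3=3, 0-0=0, 0-1=-1, 0-3=-3
a = 1: 1--5=6, 1--3=4, 1-0=1, 1-1=0, 1-3=-2
a = 3: 3--5=8, 3--3=6, 3-0=3, 3-1=2, 3-3=0
Collecting distinct values (and noting 0 appears from a-a):
A - A = {-8, -6, -5, -4, -3, -2, -1, 0, 1, 2, 3, 4, 5, 6, 8}
|A - A| = 15

A - A = {-8, -6, -5, -4, -3, -2, -1, 0, 1, 2, 3, 4, 5, 6, 8}
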